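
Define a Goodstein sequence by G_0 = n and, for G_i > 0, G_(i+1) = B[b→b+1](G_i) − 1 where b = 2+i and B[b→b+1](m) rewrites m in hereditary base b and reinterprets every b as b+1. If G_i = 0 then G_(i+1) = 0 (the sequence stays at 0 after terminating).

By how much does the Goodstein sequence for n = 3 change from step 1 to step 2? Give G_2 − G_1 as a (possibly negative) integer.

3 —HB2→ 2 + 1 —bump→ 3 + 1 = 4 —(−1)→ 3
3 —HB3→ 3 —bump→ 4 = 4 —(−1)→ 3

0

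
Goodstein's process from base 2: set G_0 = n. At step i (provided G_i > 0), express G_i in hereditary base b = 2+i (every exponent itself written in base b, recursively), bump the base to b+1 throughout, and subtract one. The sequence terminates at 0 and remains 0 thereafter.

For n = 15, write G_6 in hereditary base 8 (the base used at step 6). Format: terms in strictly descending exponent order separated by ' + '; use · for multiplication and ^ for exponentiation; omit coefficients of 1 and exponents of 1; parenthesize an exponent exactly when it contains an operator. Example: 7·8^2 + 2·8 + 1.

G_0 = 15. HB_2(15) = 2^(2 + 1) + 2^2 + 2 + 1. Bump = 112. G_1 = 111.
G_1 = 111. HB_3(111) = 3^(3 + 1) + 3^3 + 3. Bump = 1284. G_2 = 1283.
G_2 = 1283. HB_4(1283) = 4^(4 + 1) + 4^4 + 3. Bump = 18753. G_3 = 18752.
G_3 = 18752. HB_5(18752) = 5^(5 + 1) + 5^5 + 2. Bump = 326594. G_4 = 326593.
G_4 = 326593. HB_6(326593) = 6^(6 + 1) + 6^6 + 1. Bump = 6588345. G_5 = 6588344.
G_5 = 6588344. HB_7(6588344) = 7^(7 + 1) + 7^7. Bump = 150994944. G_6 = 150994943.
G_6 = 150994943. HB_8(150994943) = 8^(8 + 1) + 7·8^7 + 7·8^6 + 7·8^5 + 7·8^4 + 7·8^3 + 7·8^2 + 7·8 + 7. Bump = 3524450281. G_7 = 3524450280.

8^(8 + 1) + 7·8^7 + 7·8^6 + 7·8^5 + 7·8^4 + 7·8^3 + 7·8^2 + 7·8 + 7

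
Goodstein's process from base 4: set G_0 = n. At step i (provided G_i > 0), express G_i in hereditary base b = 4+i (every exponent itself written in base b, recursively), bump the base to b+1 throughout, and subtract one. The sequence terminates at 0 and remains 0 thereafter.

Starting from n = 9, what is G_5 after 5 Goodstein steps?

base 4: 9 = 2·4 + 1; at 5: 2·5 + 1 = 11; next = 10
base 5: 10 = 2·5; at 6: 2·6 = 12; next = 11
base 6: 11 = 6 + 5; at 7: 7 + 5 = 12; next = 11
base 7: 11 = 7 + 4; at 8: 8 + 4 = 12; next = 11
base 8: 11 = 8 + 3; at 9: 9 + 3 = 12; next = 11
base 9: 11 = 9 + 2; at 10: 10 + 2 = 12; next = 11

11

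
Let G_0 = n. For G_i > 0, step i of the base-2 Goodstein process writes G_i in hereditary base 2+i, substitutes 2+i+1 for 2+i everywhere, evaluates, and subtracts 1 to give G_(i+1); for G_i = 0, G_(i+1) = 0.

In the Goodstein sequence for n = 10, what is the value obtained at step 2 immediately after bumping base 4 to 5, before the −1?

step 0: 10 = 2^(2 + 1) + 2; sub 3 for 2: 3^(3 + 1) + 3; = 84; G_1 = 84−1 = 83
step 1: 83 = 3^(3 + 1) + 2; sub 4 for 3: 4^(4 + 1) + 2; = 1026; G_2 = 1026−1 = 1025

15626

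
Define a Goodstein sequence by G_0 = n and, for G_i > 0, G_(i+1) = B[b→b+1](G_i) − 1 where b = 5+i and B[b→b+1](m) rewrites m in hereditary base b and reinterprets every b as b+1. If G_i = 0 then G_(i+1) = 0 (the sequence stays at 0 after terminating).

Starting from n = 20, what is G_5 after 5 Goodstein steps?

31

G_0=20  [base 5] 4·5  →[5↦6]→  4·6 = 24  −1 ⇒ G_1=23
G_1=23  [base 6] 3·6 + 5  →[6↦7]→  3·7 + 5 = 26  −1 ⇒ G_2=25
G_2=25  [base 7] 3·7 + 4  →[7↦8]→  3·8 + 4 = 28  −1 ⇒ G_3=27
G_3=27  [base 8] 3·8 + 3  →[8↦9]→  3·9 + 3 = 30  −1 ⇒ G_4=29
G_4=29  [base 9] 3·9 + 2  →[9↦10]→  3·10 + 2 = 32  −1 ⇒ G_5=31
G_5=31  [base 10] 3·10 + 1  →[10↦11]→  3·11 + 1 = 34  −1 ⇒ G_6=33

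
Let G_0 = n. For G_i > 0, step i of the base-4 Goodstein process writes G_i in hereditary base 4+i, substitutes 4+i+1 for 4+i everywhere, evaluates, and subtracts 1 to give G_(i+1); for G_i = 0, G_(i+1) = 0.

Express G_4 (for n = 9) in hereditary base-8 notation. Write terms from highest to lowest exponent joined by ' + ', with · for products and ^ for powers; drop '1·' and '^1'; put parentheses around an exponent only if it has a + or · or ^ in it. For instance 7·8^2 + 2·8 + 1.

G_0=9  [base 4] 2·4 + 1  →[4↦5]→  2·5 + 1 = 11  −1 ⇒ G_1=10
G_1=10  [base 5] 2·5  →[5↦6]→  2·6 = 12  −1 ⇒ G_2=11
G_2=11  [base 6] 6 + 5  →[6↦7]→  7 + 5 = 12  −1 ⇒ G_3=11
G_3=11  [base 7] 7 + 4  →[7↦8]→  8 + 4 = 12  −1 ⇒ G_4=11
G_4=11  [base 8] 8 + 3  →[8↦9]→  9 + 3 = 12  −1 ⇒ G_5=11

8 + 3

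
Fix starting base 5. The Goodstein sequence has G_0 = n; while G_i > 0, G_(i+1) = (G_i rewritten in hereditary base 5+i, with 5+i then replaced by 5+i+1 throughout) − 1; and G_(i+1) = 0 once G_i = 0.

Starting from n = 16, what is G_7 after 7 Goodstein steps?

25

step 0: 16 = 3·5 + 1; sub 6 for 5: 3·6 + 1; = 19; G_1 = 19−1 = 18
step 1: 18 = 3·6; sub 7 for 6: 3·7; = 21; G_2 = 21−1 = 20
step 2: 20 = 2·7 + 6; sub 8 for 7: 2·8 + 6; = 22; G_3 = 22−1 = 21
step 3: 21 = 2·8 + 5; sub 9 for 8: 2·9 + 5; = 23; G_4 = 23−1 = 22
step 4: 22 = 2·9 + 4; sub 10 for 9: 2·10 + 4; = 24; G_5 = 24−1 = 23
step 5: 23 = 2·10 + 3; sub 11 for 10: 2·11 + 3; = 25; G_6 = 25−1 = 24
step 6: 24 = 2·11 + 2; sub 12 for 11: 2·12 + 2; = 26; G_7 = 26−1 = 25
step 7: 25 = 2·12 + 1; sub 13 for 12: 2·13 + 1; = 27; G_8 = 27−1 = 26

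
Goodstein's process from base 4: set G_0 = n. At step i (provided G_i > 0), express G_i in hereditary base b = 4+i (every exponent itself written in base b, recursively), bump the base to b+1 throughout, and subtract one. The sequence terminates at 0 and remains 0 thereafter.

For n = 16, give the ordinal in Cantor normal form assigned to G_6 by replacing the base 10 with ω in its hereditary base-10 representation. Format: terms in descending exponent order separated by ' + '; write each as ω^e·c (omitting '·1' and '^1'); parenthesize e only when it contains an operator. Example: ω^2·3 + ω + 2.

G_0=16  [base 4] 4^2  →[4↦5]→  5^2 = 25  −1 ⇒ G_1=24
G_1=24  [base 5] 4·5 + 4  →[5↦6]→  4·6 + 4 = 28  −1 ⇒ G_2=27
G_2=27  [base 6] 4·6 + 3  →[6↦7]→  4·7 + 3 = 31  −1 ⇒ G_3=30
G_3=30  [base 7] 4·7 + 2  →[7↦8]→  4·8 + 2 = 34  −1 ⇒ G_4=33
G_4=33  [base 8] 4·8 + 1  →[8↦9]→  4·9 + 1 = 37  −1 ⇒ G_5=36
G_5=36  [base 9] 4·9  →[9↦10]→  4·10 = 40  −1 ⇒ G_6=39
G_6=39  [base 10] 3·10 + 9  →[10↦11]→  3·11 + 9 = 42  −1 ⇒ G_7=41

ω·3 + 9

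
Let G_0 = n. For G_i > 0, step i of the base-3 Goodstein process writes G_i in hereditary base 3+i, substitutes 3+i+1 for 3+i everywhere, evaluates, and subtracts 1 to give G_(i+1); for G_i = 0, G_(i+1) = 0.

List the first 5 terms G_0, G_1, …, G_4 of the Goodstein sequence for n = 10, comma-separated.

10, 16, 24, 27, 30

[0] 10 ≡ 3^2 + 1 (base 3). Lift 4: 17. −1: 16.
[1] 16 ≡ 4^2 (base 4). Lift 5: 25. −1: 24.
[2] 24 ≡ 4·5 + 4 (base 5). Lift 6: 28. −1: 27.
[3] 27 ≡ 4·6 + 3 (base 6). Lift 7: 31. −1: 30.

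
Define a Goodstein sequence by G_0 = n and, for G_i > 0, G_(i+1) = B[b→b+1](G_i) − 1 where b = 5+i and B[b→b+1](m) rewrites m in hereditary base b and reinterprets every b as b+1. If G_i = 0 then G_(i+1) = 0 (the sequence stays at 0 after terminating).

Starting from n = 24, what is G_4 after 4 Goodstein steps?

36

G_0=24  [base 5] 4·5 + 4  →[5↦6]→  4·6 + 4 = 28  −1 ⇒ G_1=27
G_1=27  [base 6] 4·6 + 3  →[6↦7]→  4·7 + 3 = 31  −1 ⇒ G_2=30
G_2=30  [base 7] 4·7 + 2  →[7↦8]→  4·8 + 2 = 34  −1 ⇒ G_3=33
G_3=33  [base 8] 4·8 + 1  →[8↦9]→  4·9 + 1 = 37  −1 ⇒ G_4=36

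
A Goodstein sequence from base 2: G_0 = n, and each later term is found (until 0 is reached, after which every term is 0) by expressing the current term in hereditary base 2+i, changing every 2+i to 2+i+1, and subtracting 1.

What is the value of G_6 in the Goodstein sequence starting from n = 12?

12 —HB2→ 2^(2 + 1) + 2^2 —bump→ 3^(3 + 1) + 3^3 = 108 —(−1)→ 107
107 —HB3→ 3^(3 + 1) + 2·3^2 + 2·3 + 2 —bump→ 4^(4 + 1) + 2·4^2 + 2·4 + 2 = 1066 —(−1)→ 1065
1065 —HB4→ 4^(4 + 1) + 2·4^2 + 2·4 + 1 —bump→ 5^(5 + 1) + 2·5^2 + 2·5 + 1 = 15686 —(−1)→ 15685
15685 —HB5→ 5^(5 + 1) + 2·5^2 + 2·5 —bump→ 6^(6 + 1) + 2·6^2 + 2·6 = 280020 —(−1)→ 280019
280019 —HB6→ 6^(6 + 1) + 2·6^2 + 6 + 5 —bump→ 7^(7 + 1) + 2·7^2 + 7 + 5 = 5764911 —(−1)→ 5764910
5764910 —HB7→ 7^(7 + 1) + 2·7^2 + 7 + 4 —bump→ 8^(8 + 1) + 2·8^2 + 8 + 4 = 134217868 —(−1)→ 134217867
134217867 —HB8→ 8^(8 + 1) + 2·8^2 + 8 + 3 —bump→ 9^(9 + 1) + 2·9^2 + 9 + 3 = 3486784575 —(−1)→ 3486784574

134217867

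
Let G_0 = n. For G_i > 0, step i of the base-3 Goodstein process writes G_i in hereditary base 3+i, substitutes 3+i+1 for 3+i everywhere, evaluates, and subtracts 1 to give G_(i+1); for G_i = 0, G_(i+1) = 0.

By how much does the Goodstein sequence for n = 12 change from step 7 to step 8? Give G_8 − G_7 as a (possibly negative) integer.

6

base 3: 12 = 3^2 + 3; at 4: 4^2 + 4 = 20; next = 19
base 4: 19 = 4^2 + 3; at 5: 5^2 + 3 = 28; next = 27
base 5: 27 = 5^2 + 2; at 6: 6^2 + 2 = 38; next = 37
base 6: 37 = 6^2 + 1; at 7: 7^2 + 1 = 50; next = 49
base 7: 49 = 7^2; at 8: 8^2 = 64; next = 63
base 8: 63 = 7·8 + 7; at 9: 7·9 + 7 = 70; next = 69
base 9: 69 = 7·9 + 6; at 10: 7·10 + 6 = 76; next = 75
base 10: 75 = 7·10 + 5; at 11: 7·11 + 5 = 82; next = 81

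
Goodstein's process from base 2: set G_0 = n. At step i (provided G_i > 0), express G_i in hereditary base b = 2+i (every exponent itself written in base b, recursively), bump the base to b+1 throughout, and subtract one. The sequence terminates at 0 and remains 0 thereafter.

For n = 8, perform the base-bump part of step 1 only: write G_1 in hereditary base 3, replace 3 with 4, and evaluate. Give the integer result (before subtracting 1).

554

G_0=8  [base 2] 2^(2 + 1)  →[2↦3]→  3^(3 + 1) = 81  −1 ⇒ G_1=80
G_1=80  [base 3] 2·3^3 + 2·3^2 + 2·3 + 2  →[3↦4]→  2·4^4 + 2·4^2 + 2·4 + 2 = 554  −1 ⇒ G_2=553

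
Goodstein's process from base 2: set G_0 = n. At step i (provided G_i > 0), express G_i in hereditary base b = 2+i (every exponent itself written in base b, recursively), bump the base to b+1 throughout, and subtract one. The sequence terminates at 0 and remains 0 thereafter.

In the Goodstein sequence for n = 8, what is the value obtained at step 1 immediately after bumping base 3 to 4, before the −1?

G_0=8  [base 2] 2^(2 + 1)  →[2↦3]→  3^(3 + 1) = 81  −1 ⇒ G_1=80
G_1=80  [base 3] 2·3^3 + 2·3^2 + 2·3 + 2  →[3↦4]→  2·4^4 + 2·4^2 + 2·4 + 2 = 554  −1 ⇒ G_2=553

554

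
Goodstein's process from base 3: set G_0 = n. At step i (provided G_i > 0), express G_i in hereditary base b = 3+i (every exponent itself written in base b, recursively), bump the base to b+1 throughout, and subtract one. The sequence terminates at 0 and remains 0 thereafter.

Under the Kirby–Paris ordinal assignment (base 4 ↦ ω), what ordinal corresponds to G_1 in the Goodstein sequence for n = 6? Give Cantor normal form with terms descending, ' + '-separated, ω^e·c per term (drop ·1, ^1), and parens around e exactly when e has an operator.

(0) 6|_3 = 2·3 ↦ 2·4|_4 = 8 ⇒ 7
(1) 7|_4 = 4 + 3 ↦ 5 + 3|_5 = 8 ⇒ 7

ω + 3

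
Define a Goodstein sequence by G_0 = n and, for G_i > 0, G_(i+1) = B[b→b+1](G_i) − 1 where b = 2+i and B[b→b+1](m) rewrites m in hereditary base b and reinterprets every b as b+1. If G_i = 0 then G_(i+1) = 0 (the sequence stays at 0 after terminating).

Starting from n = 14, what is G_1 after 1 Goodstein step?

step 0: 14 = 2^(2 + 1) + 2^2 + 2; sub 3 for 2: 3^(3 + 1) + 3^3 + 3; = 111; G_1 = 111−1 = 110
step 1: 110 = 3^(3 + 1) + 3^3 + 2; sub 4 for 3: 4^(4 + 1) + 4^4 + 2; = 1282; G_2 = 1282−1 = 1281

110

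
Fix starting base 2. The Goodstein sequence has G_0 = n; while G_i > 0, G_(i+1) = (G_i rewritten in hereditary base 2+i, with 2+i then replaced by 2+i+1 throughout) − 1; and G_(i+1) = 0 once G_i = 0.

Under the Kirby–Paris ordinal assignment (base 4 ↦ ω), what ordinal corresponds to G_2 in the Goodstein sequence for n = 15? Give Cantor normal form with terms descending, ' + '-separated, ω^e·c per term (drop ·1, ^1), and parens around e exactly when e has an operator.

G_0 = 15. HB_2(15) = 2^(2 + 1) + 2^2 + 2 + 1. Bump = 112. G_1 = 111.
G_1 = 111. HB_3(111) = 3^(3 + 1) + 3^3 + 3. Bump = 1284. G_2 = 1283.
G_2 = 1283. HB_4(1283) = 4^(4 + 1) + 4^4 + 3. Bump = 18753. G_3 = 18752.

ω^(ω + 1) + ω^ω + 3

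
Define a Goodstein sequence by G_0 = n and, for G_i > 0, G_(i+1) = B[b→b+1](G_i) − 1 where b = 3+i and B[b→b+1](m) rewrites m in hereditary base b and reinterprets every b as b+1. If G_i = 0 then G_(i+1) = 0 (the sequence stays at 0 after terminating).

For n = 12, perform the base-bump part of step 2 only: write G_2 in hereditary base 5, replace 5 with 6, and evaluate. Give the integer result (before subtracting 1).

G_0=12  [base 3] 3^2 + 3  →[3↦4]→  4^2 + 4 = 20  −1 ⇒ G_1=19
G_1=19  [base 4] 4^2 + 3  →[4↦5]→  5^2 + 3 = 28  −1 ⇒ G_2=27
G_2=27  [base 5] 5^2 + 2  →[5↦6]→  6^2 + 2 = 38  −1 ⇒ G_3=37

38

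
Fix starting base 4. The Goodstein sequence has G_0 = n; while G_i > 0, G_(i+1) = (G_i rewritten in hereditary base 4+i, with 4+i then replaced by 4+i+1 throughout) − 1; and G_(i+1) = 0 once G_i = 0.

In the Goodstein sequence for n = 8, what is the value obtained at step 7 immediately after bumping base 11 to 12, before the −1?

8

step 0: 8 = 2·4; sub 5 for 4: 2·5; = 10; G_1 = 10−1 = 9
step 1: 9 = 5 + 4; sub 6 for 5: 6 + 4; = 10; G_2 = 10−1 = 9
step 2: 9 = 6 + 3; sub 7 for 6: 7 + 3; = 10; G_3 = 10−1 = 9
step 3: 9 = 7 + 2; sub 8 for 7: 8 + 2; = 10; G_4 = 10−1 = 9
step 4: 9 = 8 + 1; sub 9 for 8: 9 + 1; = 10; G_5 = 10−1 = 9
step 5: 9 = 9; sub 10 for 9: 10; = 10; G_6 = 10−1 = 9
step 6: 9 = 9; sub 11 for 10: 9; = 9; G_7 = 9−1 = 8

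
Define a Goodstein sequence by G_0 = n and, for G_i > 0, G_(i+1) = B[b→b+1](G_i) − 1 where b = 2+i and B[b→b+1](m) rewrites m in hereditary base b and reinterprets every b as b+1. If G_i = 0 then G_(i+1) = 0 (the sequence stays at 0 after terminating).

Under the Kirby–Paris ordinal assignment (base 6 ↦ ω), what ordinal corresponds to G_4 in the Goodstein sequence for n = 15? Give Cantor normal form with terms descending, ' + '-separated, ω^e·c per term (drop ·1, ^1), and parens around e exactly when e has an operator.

ω^(ω + 1) + ω^ω + 1

step 0: 15 = 2^(2 + 1) + 2^2 + 2 + 1; sub 3 for 2: 3^(3 + 1) + 3^3 + 3 + 1; = 112; G_1 = 112−1 = 111
step 1: 111 = 3^(3 + 1) + 3^3 + 3; sub 4 for 3: 4^(4 + 1) + 4^4 + 4; = 1284; G_2 = 1284−1 = 1283
step 2: 1283 = 4^(4 + 1) + 4^4 + 3; sub 5 for 4: 5^(5 + 1) + 5^5 + 3; = 18753; G_3 = 18753−1 = 18752
step 3: 18752 = 5^(5 + 1) + 5^5 + 2; sub 6 for 5: 6^(6 + 1) + 6^6 + 2; = 326594; G_4 = 326594−1 = 326593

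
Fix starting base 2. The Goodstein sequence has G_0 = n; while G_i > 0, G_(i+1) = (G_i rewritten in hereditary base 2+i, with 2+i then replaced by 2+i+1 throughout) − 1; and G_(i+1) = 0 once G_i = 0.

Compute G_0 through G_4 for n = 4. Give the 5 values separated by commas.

base 2: 4 = 2^2; at 3: 3^3 = 27; next = 26
base 3: 26 = 2·3^2 + 2·3 + 2; at 4: 2·4^2 + 2·4 + 2 = 42; next = 41
base 4: 41 = 2·4^2 + 2·4 + 1; at 5: 2·5^2 + 2·5 + 1 = 61; next = 60
base 5: 60 = 2·5^2 + 2·5; at 6: 2·6^2 + 2·6 = 84; next = 83

4, 26, 41, 60, 83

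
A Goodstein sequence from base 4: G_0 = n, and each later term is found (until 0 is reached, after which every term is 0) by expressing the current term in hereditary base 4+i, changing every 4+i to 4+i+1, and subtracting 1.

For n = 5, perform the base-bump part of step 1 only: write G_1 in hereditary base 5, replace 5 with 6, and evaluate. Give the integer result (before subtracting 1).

[0] 5 ≡ 4 + 1 (base 4). Lift 5: 6. −1: 5.
[1] 5 ≡ 5 (base 5). Lift 6: 6. −1: 5.

6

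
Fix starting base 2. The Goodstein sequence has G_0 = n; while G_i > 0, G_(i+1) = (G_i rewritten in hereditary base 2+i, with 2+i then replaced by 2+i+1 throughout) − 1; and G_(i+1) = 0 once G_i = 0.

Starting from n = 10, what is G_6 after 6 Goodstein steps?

84073323

step 0: 10 = 2^(2 + 1) + 2; sub 3 for 2: 3^(3 + 1) + 3; = 84; G_1 = 84−1 = 83
step 1: 83 = 3^(3 + 1) + 2; sub 4 for 3: 4^(4 + 1) + 2; = 1026; G_2 = 1026−1 = 1025
step 2: 1025 = 4^(4 + 1) + 1; sub 5 for 4: 5^(5 + 1) + 1; = 15626; G_3 = 15626−1 = 15625
step 3: 15625 = 5^(5 + 1); sub 6 for 5: 6^(6 + 1); = 279936; G_4 = 279936−1 = 279935
step 4: 279935 = 5·6^6 + 5·6^5 + 5·6^4 + 5·6^3 + 5·6^2 + 5·6 + 5; sub 7 for 6: 5·7^7 + 5·7^5 + 5·7^4 + 5·7^3 + 5·7^2 + 5·7 + 5; = 4215755; G_5 = 4215755−1 = 4215754
step 5: 4215754 = 5·7^7 + 5·7^5 + 5·7^4 + 5·7^3 + 5·7^2 + 5·7 + 4; sub 8 for 7: 5·8^8 + 5·8^5 + 5·8^4 + 5·8^3 + 5·8^2 + 5·8 + 4; = 84073324; G_6 = 84073324−1 = 84073323
step 6: 84073323 = 5·8^8 + 5·8^5 + 5·8^4 + 5·8^3 + 5·8^2 + 5·8 + 3; sub 9 for 8: 5·9^9 + 5·9^5 + 5·9^4 + 5·9^3 + 5·9^2 + 5·9 + 3; = 1937434593; G_7 = 1937434593−1 = 1937434592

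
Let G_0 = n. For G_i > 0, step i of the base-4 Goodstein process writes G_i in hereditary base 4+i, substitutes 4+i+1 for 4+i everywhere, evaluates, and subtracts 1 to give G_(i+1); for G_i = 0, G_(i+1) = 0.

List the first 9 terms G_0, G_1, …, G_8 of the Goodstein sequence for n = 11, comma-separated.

11, 12, 13, 14, 15, 15, 15, 15, 15

11 —HB4→ 2·4 + 3 —bump→ 2·5 + 3 = 13 —(−1)→ 12
12 —HB5→ 2·5 + 2 —bump→ 2·6 + 2 = 14 —(−1)→ 13
13 —HB6→ 2·6 + 1 —bump→ 2·7 + 1 = 15 —(−1)→ 14
14 —HB7→ 2·7 —bump→ 2·8 = 16 —(−1)→ 15
15 —HB8→ 8 + 7 —bump→ 9 + 7 = 16 —(−1)→ 15
15 —HB9→ 9 + 6 —bump→ 10 + 6 = 16 —(−1)→ 15
15 —HB10→ 10 + 5 —bump→ 11 + 5 = 16 —(−1)→ 15
15 —HB11→ 11 + 4 —bump→ 12 + 4 = 16 —(−1)→ 15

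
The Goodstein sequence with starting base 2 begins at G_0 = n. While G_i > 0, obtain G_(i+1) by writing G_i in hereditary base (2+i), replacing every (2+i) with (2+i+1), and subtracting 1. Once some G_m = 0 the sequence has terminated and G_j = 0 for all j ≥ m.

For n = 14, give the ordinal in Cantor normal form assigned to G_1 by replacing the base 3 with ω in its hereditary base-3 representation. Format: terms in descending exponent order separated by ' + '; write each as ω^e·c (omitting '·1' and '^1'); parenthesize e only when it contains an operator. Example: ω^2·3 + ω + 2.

ω^(ω + 1) + ω^ω + 2

base 2: 14 = 2^(2 + 1) + 2^2 + 2; at 3: 3^(3 + 1) + 3^3 + 3 = 111; next = 110
base 3: 110 = 3^(3 + 1) + 3^3 + 2; at 4: 4^(4 + 1) + 4^4 + 2 = 1282; next = 1281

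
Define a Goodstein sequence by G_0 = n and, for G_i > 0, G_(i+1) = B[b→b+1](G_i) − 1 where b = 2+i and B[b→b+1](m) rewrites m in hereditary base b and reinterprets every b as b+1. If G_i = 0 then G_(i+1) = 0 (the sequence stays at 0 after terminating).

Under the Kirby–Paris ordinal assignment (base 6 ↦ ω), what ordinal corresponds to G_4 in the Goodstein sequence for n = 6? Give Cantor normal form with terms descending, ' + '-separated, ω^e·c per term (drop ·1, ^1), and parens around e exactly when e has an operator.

ω^5·5 + ω^4·5 + ω^3·5 + ω^2·5 + ω·5 + 5

base 2: 6 = 2^2 + 2; at 3: 3^3 + 3 = 30; next = 29
base 3: 29 = 3^3 + 2; at 4: 4^4 + 2 = 258; next = 257
base 4: 257 = 4^4 + 1; at 5: 5^5 + 1 = 3126; next = 3125
base 5: 3125 = 5^5; at 6: 6^6 = 46656; next = 46655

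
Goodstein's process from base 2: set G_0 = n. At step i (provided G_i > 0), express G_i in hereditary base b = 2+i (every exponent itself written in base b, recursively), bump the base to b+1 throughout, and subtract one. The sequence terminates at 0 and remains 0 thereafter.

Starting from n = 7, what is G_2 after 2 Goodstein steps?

259

i=0: 7 = 2^2 + 2 + 1 (b=2); 2→3: 3^3 + 3 + 1 = 31; 31−1 = 30
i=1: 30 = 3^3 + 3 (b=3); 3→4: 4^4 + 4 = 260; 260−1 = 259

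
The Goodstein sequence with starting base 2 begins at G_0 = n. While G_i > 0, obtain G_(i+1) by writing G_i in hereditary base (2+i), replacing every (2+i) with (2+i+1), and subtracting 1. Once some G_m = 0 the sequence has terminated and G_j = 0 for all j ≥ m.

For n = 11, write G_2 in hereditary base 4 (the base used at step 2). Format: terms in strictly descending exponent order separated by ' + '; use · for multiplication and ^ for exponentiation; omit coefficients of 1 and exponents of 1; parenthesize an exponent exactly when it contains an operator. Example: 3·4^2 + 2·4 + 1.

base 2: 11 = 2^(2 + 1) + 2 + 1; at 3: 3^(3 + 1) + 3 + 1 = 85; next = 84
base 3: 84 = 3^(3 + 1) + 3; at 4: 4^(4 + 1) + 4 = 1028; next = 1027
base 4: 1027 = 4^(4 + 1) + 3; at 5: 5^(5 + 1) + 3 = 15628; next = 15627

4^(4 + 1) + 3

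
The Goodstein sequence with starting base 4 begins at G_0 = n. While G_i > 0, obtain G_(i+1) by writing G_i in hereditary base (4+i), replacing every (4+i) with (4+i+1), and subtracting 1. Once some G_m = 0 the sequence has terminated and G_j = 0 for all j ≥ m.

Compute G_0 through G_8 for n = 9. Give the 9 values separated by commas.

[0] 9 ≡ 2·4 + 1 (base 4). Lift 5: 11. −1: 10.
[1] 10 ≡ 2·5 (base 5). Lift 6: 12. −1: 11.
[2] 11 ≡ 6 + 5 (base 6). Lift 7: 12. −1: 11.
[3] 11 ≡ 7 + 4 (base 7). Lift 8: 12. −1: 11.
[4] 11 ≡ 8 + 3 (base 8). Lift 9: 12. −1: 11.
[5] 11 ≡ 9 + 2 (base 9). Lift 10: 12. −1: 11.
[6] 11 ≡ 10 + 1 (base 10). Lift 11: 12. −1: 11.
[7] 11 ≡ 11 (base 11). Lift 12: 12. −1: 11.

9, 10, 11, 11, 11, 11, 11, 11, 11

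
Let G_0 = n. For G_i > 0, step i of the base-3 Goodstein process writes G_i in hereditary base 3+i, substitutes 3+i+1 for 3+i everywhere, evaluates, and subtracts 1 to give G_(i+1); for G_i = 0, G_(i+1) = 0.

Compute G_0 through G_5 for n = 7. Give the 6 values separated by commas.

7, 8, 9, 9, 9, 9

[0] 7 ≡ 2·3 + 1 (base 3). Lift 4: 9. −1: 8.
[1] 8 ≡ 2·4 (base 4). Lift 5: 10. −1: 9.
[2] 9 ≡ 5 + 4 (base 5). Lift 6: 10. −1: 9.
[3] 9 ≡ 6 + 3 (base 6). Lift 7: 10. −1: 9.
[4] 9 ≡ 7 + 2 (base 7). Lift 8: 10. −1: 9.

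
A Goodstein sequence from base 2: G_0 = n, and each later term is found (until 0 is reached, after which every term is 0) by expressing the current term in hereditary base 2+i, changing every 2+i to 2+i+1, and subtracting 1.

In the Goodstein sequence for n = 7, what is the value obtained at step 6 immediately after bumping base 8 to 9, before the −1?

base 2: 7 = 2^2 + 2 + 1; at 3: 3^3 + 3 + 1 = 31; next = 30
base 3: 30 = 3^3 + 3; at 4: 4^4 + 4 = 260; next = 259
base 4: 259 = 4^4 + 3; at 5: 5^5 + 3 = 3128; next = 3127
base 5: 3127 = 5^5 + 2; at 6: 6^6 + 2 = 46658; next = 46657
base 6: 46657 = 6^6 + 1; at 7: 7^7 + 1 = 823544; next = 823543
base 7: 823543 = 7^7; at 8: 8^8 = 16777216; next = 16777215
base 8: 16777215 = 7·8^7 + 7·8^6 + 7·8^5 + 7·8^4 + 7·8^3 + 7·8^2 + 7·8 + 7; at 9: 7·9^7 + 7·9^6 + 7·9^5 + 7·9^4 + 7·9^3 + 7·9^2 + 7·9 + 7 = 37665880; next = 37665879

37665880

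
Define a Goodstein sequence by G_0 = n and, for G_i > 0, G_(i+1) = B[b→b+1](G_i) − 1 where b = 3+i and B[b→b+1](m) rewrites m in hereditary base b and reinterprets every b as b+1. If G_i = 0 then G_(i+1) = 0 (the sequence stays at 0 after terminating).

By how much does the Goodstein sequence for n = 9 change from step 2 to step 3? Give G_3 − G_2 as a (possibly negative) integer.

step 0: 9 = 3^2; sub 4 for 3: 4^2; = 16; G_1 = 16−1 = 15
step 1: 15 = 3·4 + 3; sub 5 for 4: 3·5 + 3; = 18; G_2 = 18−1 = 17
step 2: 17 = 3·5 + 2; sub 6 for 5: 3·6 + 2; = 20; G_3 = 20−1 = 19

2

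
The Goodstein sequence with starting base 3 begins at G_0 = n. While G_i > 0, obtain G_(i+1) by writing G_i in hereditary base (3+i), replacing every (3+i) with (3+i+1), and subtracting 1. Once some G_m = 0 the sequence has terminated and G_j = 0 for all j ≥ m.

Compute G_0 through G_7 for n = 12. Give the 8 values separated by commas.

G_0=12  [base 3] 3^2 + 3  →[3↦4]→  4^2 + 4 = 20  −1 ⇒ G_1=19
G_1=19  [base 4] 4^2 + 3  →[4↦5]→  5^2 + 3 = 28  −1 ⇒ G_2=27
G_2=27  [base 5] 5^2 + 2  →[5↦6]→  6^2 + 2 = 38  −1 ⇒ G_3=37
G_3=37  [base 6] 6^2 + 1  →[6↦7]→  7^2 + 1 = 50  −1 ⇒ G_4=49
G_4=49  [base 7] 7^2  →[7↦8]→  8^2 = 64  −1 ⇒ G_5=63
G_5=63  [base 8] 7·8 + 7  →[8↦9]→  7·9 + 7 = 70  −1 ⇒ G_6=69
G_6=69  [base 9] 7·9 + 6  →[9↦10]→  7·10 + 6 = 76  −1 ⇒ G_7=75

12, 19, 27, 37, 49, 63, 69, 75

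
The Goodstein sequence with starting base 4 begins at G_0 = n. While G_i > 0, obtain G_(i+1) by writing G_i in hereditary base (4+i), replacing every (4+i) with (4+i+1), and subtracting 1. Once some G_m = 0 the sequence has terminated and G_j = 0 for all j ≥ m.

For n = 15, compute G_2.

19

i=0: 15 = 3·4 + 3 (b=4); 4→5: 3·5 + 3 = 18; 18−1 = 17
i=1: 17 = 3·5 + 2 (b=5); 5→6: 3·6 + 2 = 20; 20−1 = 19
i=2: 19 = 3·6 + 1 (b=6); 6→7: 3·7 + 1 = 22; 22−1 = 21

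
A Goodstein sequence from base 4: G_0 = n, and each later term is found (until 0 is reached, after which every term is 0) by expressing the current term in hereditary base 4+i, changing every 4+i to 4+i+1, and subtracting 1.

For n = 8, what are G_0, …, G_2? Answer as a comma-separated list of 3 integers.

[0] 8 ≡ 2·4 (base 4). Lift 5: 10. −1: 9.
[1] 9 ≡ 5 + 4 (base 5). Lift 6: 10. −1: 9.

8, 9, 9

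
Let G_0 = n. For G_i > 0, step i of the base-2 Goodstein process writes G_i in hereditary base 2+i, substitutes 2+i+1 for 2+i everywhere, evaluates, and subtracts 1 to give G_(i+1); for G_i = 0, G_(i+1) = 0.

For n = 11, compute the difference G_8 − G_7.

base 2: 11 = 2^(2 + 1) + 2 + 1; at 3: 3^(3 + 1) + 3 + 1 = 85; next = 84
base 3: 84 = 3^(3 + 1) + 3; at 4: 4^(4 + 1) + 4 = 1028; next = 1027
base 4: 1027 = 4^(4 + 1) + 3; at 5: 5^(5 + 1) + 3 = 15628; next = 15627
base 5: 15627 = 5^(5 + 1) + 2; at 6: 6^(6 + 1) + 2 = 279938; next = 279937
base 6: 279937 = 6^(6 + 1) + 1; at 7: 7^(7 + 1) + 1 = 5764802; next = 5764801
base 7: 5764801 = 7^(7 + 1); at 8: 8^(8 + 1) = 134217728; next = 134217727
base 8: 134217727 = 7·8^8 + 7·8^7 + 7·8^6 + 7·8^5 + 7·8^4 + 7·8^3 + 7·8^2 + 7·8 + 7; at 9: 7·9^9 + 7·9^7 + 7·9^6 + 7·9^5 + 7·9^4 + 7·9^3 + 7·9^2 + 7·9 + 7 = 2749609303; next = 2749609302
base 9: 2749609302 = 7·9^9 + 7·9^7 + 7·9^6 + 7·9^5 + 7·9^4 + 7·9^3 + 7·9^2 + 7·9 + 6; at 10: 7·10^10 + 7·10^7 + 7·10^6 + 7·10^5 + 7·10^4 + 7·10^3 + 7·10^2 + 7·10 + 6 = 70077777776; next = 70077777775

67328168473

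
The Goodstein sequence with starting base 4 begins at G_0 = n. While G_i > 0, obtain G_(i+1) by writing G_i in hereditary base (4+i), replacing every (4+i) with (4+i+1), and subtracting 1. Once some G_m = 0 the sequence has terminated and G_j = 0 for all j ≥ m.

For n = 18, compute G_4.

i=0: 18 = 4^2 + 2 (b=4); 4→5: 5^2 + 2 = 27; 27−1 = 26
i=1: 26 = 5^2 + 1 (b=5); 5→6: 6^2 + 1 = 37; 37−1 = 36
i=2: 36 = 6^2 (b=6); 6→7: 7^2 = 49; 49−1 = 48
i=3: 48 = 6·7 + 6 (b=7); 7→8: 6·8 + 6 = 54; 54−1 = 53
i=4: 53 = 6·8 + 5 (b=8); 8→9: 6·9 + 5 = 59; 59−1 = 58

53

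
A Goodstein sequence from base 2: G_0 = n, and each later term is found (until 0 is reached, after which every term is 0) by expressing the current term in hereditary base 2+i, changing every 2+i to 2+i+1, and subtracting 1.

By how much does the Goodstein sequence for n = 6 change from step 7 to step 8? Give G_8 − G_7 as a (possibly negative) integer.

223404

step 0: 6 = 2^2 + 2; sub 3 for 2: 3^3 + 3; = 30; G_1 = 30−1 = 29
step 1: 29 = 3^3 + 2; sub 4 for 3: 4^4 + 2; = 258; G_2 = 258−1 = 257
step 2: 257 = 4^4 + 1; sub 5 for 4: 5^5 + 1; = 3126; G_3 = 3126−1 = 3125
step 3: 3125 = 5^5; sub 6 for 5: 6^6; = 46656; G_4 = 46656−1 = 46655
step 4: 46655 = 5·6^5 + 5·6^4 + 5·6^3 + 5·6^2 + 5·6 + 5; sub 7 for 6: 5·7^5 + 5·7^4 + 5·7^3 + 5·7^2 + 5·7 + 5; = 98040; G_5 = 98040−1 = 98039
step 5: 98039 = 5·7^5 + 5·7^4 + 5·7^3 + 5·7^2 + 5·7 + 4; sub 8 for 7: 5·8^5 + 5·8^4 + 5·8^3 + 5·8^2 + 5·8 + 4; = 187244; G_6 = 187244−1 = 187243
step 6: 187243 = 5·8^5 + 5·8^4 + 5·8^3 + 5·8^2 + 5·8 + 3; sub 9 for 8: 5·9^5 + 5·9^4 + 5·9^3 + 5·9^2 + 5·9 + 3; = 332148; G_7 = 332148−1 = 332147
step 7: 332147 = 5·9^5 + 5·9^4 + 5·9^3 + 5·9^2 + 5·9 + 2; sub 10 for 9: 5·10^5 + 5·10^4 + 5·10^3 + 5·10^2 + 5·10 + 2; = 555552; G_8 = 555552−1 = 555551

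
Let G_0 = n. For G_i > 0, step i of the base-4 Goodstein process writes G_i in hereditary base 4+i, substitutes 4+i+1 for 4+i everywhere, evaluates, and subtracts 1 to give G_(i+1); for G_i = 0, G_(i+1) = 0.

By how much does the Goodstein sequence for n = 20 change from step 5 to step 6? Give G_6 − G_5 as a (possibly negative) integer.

step 0: 20 = 4^2 + 4; sub 5 for 4: 5^2 + 5; = 30; G_1 = 30−1 = 29
step 1: 29 = 5^2 + 4; sub 6 for 5: 6^2 + 4; = 40; G_2 = 40−1 = 39
step 2: 39 = 6^2 + 3; sub 7 for 6: 7^2 + 3; = 52; G_3 = 52−1 = 51
step 3: 51 = 7^2 + 2; sub 8 for 7: 8^2 + 2; = 66; G_4 = 66−1 = 65
step 4: 65 = 8^2 + 1; sub 9 for 8: 9^2 + 1; = 82; G_5 = 82−1 = 81
step 5: 81 = 9^2; sub 10 for 9: 10^2; = 100; G_6 = 100−1 = 99

18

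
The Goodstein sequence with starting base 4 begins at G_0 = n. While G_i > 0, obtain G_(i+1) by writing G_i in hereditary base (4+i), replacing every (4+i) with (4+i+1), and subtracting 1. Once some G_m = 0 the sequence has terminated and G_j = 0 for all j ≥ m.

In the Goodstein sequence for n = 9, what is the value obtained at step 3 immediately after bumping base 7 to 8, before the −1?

[0] 9 ≡ 2·4 + 1 (base 4). Lift 5: 11. −1: 10.
[1] 10 ≡ 2·5 (base 5). Lift 6: 12. −1: 11.
[2] 11 ≡ 6 + 5 (base 6). Lift 7: 12. −1: 11.
[3] 11 ≡ 7 + 4 (base 7). Lift 8: 12. −1: 11.

12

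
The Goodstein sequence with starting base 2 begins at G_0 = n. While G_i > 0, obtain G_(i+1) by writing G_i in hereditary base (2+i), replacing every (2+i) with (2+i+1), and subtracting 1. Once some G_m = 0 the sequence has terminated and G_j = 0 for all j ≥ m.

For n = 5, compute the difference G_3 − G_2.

base 2: 5 = 2^2 + 1; at 3: 3^3 + 1 = 28; next = 27
base 3: 27 = 3^3; at 4: 4^4 = 256; next = 255
base 4: 255 = 3·4^3 + 3·4^2 + 3·4 + 3; at 5: 3·5^3 + 3·5^2 + 3·5 + 3 = 468; next = 467

212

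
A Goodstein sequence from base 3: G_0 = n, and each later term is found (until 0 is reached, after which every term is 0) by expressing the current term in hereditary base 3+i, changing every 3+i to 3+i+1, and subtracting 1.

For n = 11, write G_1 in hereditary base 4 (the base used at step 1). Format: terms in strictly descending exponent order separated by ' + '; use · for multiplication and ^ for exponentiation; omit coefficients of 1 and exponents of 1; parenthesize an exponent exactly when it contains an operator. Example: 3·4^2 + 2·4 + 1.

(0) 11|_3 = 3^2 + 2 ↦ 4^2 + 2|_4 = 18 ⇒ 17
(1) 17|_4 = 4^2 + 1 ↦ 5^2 + 1|_5 = 26 ⇒ 25

4^2 + 1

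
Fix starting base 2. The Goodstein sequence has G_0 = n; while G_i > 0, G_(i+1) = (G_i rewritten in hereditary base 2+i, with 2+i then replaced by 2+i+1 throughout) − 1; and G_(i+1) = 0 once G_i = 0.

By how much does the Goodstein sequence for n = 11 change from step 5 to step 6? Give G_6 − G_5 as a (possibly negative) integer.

128452926

[0] 11 ≡ 2^(2 + 1) + 2 + 1 (base 2). Lift 3: 85. −1: 84.
[1] 84 ≡ 3^(3 + 1) + 3 (base 3). Lift 4: 1028. −1: 1027.
[2] 1027 ≡ 4^(4 + 1) + 3 (base 4). Lift 5: 15628. −1: 15627.
[3] 15627 ≡ 5^(5 + 1) + 2 (base 5). Lift 6: 279938. −1: 279937.
[4] 279937 ≡ 6^(6 + 1) + 1 (base 6). Lift 7: 5764802. −1: 5764801.
[5] 5764801 ≡ 7^(7 + 1) (base 7). Lift 8: 134217728. −1: 134217727.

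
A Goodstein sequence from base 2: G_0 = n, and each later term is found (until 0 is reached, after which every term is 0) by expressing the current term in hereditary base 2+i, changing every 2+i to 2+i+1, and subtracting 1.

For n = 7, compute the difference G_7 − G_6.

20888664

base 2: 7 = 2^2 + 2 + 1; at 3: 3^3 + 3 + 1 = 31; next = 30
base 3: 30 = 3^3 + 3; at 4: 4^4 + 4 = 260; next = 259
base 4: 259 = 4^4 + 3; at 5: 5^5 + 3 = 3128; next = 3127
base 5: 3127 = 5^5 + 2; at 6: 6^6 + 2 = 46658; next = 46657
base 6: 46657 = 6^6 + 1; at 7: 7^7 + 1 = 823544; next = 823543
base 7: 823543 = 7^7; at 8: 8^8 = 16777216; next = 16777215
base 8: 16777215 = 7·8^7 + 7·8^6 + 7·8^5 + 7·8^4 + 7·8^3 + 7·8^2 + 7·8 + 7; at 9: 7·9^7 + 7·9^6 + 7·9^5 + 7·9^4 + 7·9^3 + 7·9^2 + 7·9 + 7 = 37665880; next = 37665879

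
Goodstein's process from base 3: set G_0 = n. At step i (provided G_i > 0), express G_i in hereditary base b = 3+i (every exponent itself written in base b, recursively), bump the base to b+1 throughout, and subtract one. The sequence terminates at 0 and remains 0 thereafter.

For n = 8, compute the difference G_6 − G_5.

(0) 8|_3 = 2·3 + 2 ↦ 2·4 + 2|_4 = 10 ⇒ 9
(1) 9|_4 = 2·4 + 1 ↦ 2·5 + 1|_5 = 11 ⇒ 10
(2) 10|_5 = 2·5 ↦ 2·6|_6 = 12 ⇒ 11
(3) 11|_6 = 6 + 5 ↦ 7 + 5|_7 = 12 ⇒ 11
(4) 11|_7 = 7 + 4 ↦ 8 + 4|_8 = 12 ⇒ 11
(5) 11|_8 = 8 + 3 ↦ 9 + 3|_9 = 12 ⇒ 11

0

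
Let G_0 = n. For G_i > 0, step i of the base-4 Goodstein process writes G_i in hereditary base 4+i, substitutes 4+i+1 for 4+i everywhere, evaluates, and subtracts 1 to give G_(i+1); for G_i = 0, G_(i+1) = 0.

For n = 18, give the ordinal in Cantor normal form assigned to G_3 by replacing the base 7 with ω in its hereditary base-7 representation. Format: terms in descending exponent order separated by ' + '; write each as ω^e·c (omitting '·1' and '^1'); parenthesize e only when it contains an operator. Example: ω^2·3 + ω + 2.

18 —HB4→ 4^2 + 2 —bump→ 5^2 + 2 = 27 —(−1)→ 26
26 —HB5→ 5^2 + 1 —bump→ 6^2 + 1 = 37 —(−1)→ 36
36 —HB6→ 6^2 —bump→ 7^2 = 49 —(−1)→ 48
48 —HB7→ 6·7 + 6 —bump→ 6·8 + 6 = 54 —(−1)→ 53

ω·6 + 6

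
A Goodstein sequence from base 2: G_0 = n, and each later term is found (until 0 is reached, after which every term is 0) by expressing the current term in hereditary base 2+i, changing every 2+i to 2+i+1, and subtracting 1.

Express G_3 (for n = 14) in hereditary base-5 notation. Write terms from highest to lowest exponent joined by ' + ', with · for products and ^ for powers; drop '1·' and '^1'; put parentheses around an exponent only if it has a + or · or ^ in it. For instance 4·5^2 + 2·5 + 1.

5^(5 + 1) + 5^5

[0] 14 ≡ 2^(2 + 1) + 2^2 + 2 (base 2). Lift 3: 111. −1: 110.
[1] 110 ≡ 3^(3 + 1) + 3^3 + 2 (base 3). Lift 4: 1282. −1: 1281.
[2] 1281 ≡ 4^(4 + 1) + 4^4 + 1 (base 4). Lift 5: 18751. −1: 18750.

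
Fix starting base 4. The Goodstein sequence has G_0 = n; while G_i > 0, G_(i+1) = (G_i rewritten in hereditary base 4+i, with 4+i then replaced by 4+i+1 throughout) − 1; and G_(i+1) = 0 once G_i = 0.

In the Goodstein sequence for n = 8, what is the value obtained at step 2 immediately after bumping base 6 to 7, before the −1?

10

(0) 8|_4 = 2·4 ↦ 2·5|_5 = 10 ⇒ 9
(1) 9|_5 = 5 + 4 ↦ 6 + 4|_6 = 10 ⇒ 9
(2) 9|_6 = 6 + 3 ↦ 7 + 3|_7 = 10 ⇒ 9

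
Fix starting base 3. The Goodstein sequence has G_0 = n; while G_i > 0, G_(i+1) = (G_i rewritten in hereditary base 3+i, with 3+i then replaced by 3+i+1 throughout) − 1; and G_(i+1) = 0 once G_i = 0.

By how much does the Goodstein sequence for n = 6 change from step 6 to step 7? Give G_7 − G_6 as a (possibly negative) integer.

-1

step 0: 6 = 2·3; sub 4 for 3: 2·4; = 8; G_1 = 8−1 = 7
step 1: 7 = 4 + 3; sub 5 for 4: 5 + 3; = 8; G_2 = 8−1 = 7
step 2: 7 = 5 + 2; sub 6 for 5: 6 + 2; = 8; G_3 = 8−1 = 7
step 3: 7 = 6 + 1; sub 7 for 6: 7 + 1; = 8; G_4 = 8−1 = 7
step 4: 7 = 7; sub 8 for 7: 8; = 8; G_5 = 8−1 = 7
step 5: 7 = 7; sub 9 for 8: 7; = 7; G_6 = 7−1 = 6
step 6: 6 = 6; sub 10 for 9: 6; = 6; G_7 = 6−1 = 5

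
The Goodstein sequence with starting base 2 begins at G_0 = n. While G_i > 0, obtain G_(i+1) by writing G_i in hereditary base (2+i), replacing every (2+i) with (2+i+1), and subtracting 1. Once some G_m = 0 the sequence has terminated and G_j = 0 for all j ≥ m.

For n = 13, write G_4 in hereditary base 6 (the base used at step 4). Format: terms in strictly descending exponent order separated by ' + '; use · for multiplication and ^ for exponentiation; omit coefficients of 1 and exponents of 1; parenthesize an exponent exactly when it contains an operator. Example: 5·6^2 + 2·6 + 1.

step 0: 13 = 2^(2 + 1) + 2^2 + 1; sub 3 for 2: 3^(3 + 1) + 3^3 + 1; = 109; G_1 = 109−1 = 108
step 1: 108 = 3^(3 + 1) + 3^3; sub 4 for 3: 4^(4 + 1) + 4^4; = 1280; G_2 = 1280−1 = 1279
step 2: 1279 = 4^(4 + 1) + 3·4^3 + 3·4^2 + 3·4 + 3; sub 5 for 4: 5^(5 + 1) + 3·5^3 + 3·5^2 + 3·5 + 3; = 16093; G_3 = 16093−1 = 16092
step 3: 16092 = 5^(5 + 1) + 3·5^3 + 3·5^2 + 3·5 + 2; sub 6 for 5: 6^(6 + 1) + 3·6^3 + 3·6^2 + 3·6 + 2; = 280712; G_4 = 280712−1 = 280711
step 4: 280711 = 6^(6 + 1) + 3·6^3 + 3·6^2 + 3·6 + 1; sub 7 for 6: 7^(7 + 1) + 3·7^3 + 3·7^2 + 3·7 + 1; = 5765999; G_5 = 5765999−1 = 5765998

6^(6 + 1) + 3·6^3 + 3·6^2 + 3·6 + 1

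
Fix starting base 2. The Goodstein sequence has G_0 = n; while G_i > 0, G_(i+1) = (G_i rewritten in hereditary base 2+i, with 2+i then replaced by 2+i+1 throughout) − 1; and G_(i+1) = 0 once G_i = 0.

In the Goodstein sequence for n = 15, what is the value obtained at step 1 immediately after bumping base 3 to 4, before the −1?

1284

15 —HB2→ 2^(2 + 1) + 2^2 + 2 + 1 —bump→ 3^(3 + 1) + 3^3 + 3 + 1 = 112 —(−1)→ 111
111 —HB3→ 3^(3 + 1) + 3^3 + 3 —bump→ 4^(4 + 1) + 4^4 + 4 = 1284 —(−1)→ 1283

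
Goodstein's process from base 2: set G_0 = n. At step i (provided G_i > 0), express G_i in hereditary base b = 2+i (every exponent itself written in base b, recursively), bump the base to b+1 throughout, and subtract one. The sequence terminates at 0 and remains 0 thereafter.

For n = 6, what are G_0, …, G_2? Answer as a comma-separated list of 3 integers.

step 0: 6 = 2^2 + 2; sub 3 for 2: 3^3 + 3; = 30; G_1 = 30−1 = 29
step 1: 29 = 3^3 + 2; sub 4 for 3: 4^4 + 2; = 258; G_2 = 258−1 = 257

6, 29, 257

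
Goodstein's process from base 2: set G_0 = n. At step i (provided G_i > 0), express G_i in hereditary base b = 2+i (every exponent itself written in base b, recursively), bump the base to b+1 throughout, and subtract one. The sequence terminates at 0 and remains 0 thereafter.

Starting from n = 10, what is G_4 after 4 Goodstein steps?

G_0=10  [base 2] 2^(2 + 1) + 2  →[2↦3]→  3^(3 + 1) + 3 = 84  −1 ⇒ G_1=83
G_1=83  [base 3] 3^(3 + 1) + 2  →[3↦4]→  4^(4 + 1) + 2 = 1026  −1 ⇒ G_2=1025
G_2=1025  [base 4] 4^(4 + 1) + 1  →[4↦5]→  5^(5 + 1) + 1 = 15626  −1 ⇒ G_3=15625
G_3=15625  [base 5] 5^(5 + 1)  →[5↦6]→  6^(6 + 1) = 279936  −1 ⇒ G_4=279935
G_4=279935  [base 6] 5·6^6 + 5·6^5 + 5·6^4 + 5·6^3 + 5·6^2 + 5·6 + 5  →[6↦7]→  5·7^7 + 5·7^5 + 5·7^4 + 5·7^3 + 5·7^2 + 5·7 + 5 = 4215755  −1 ⇒ G_5=4215754

279935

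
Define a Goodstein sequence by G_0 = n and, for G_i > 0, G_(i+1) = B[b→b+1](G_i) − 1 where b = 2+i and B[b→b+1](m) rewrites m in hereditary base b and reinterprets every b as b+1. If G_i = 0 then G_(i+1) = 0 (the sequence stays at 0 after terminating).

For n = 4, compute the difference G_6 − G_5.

30

i=0: 4 = 2^2 (b=2); 2→3: 3^3 = 27; 27−1 = 26
i=1: 26 = 2·3^2 + 2·3 + 2 (b=3); 3→4: 2·4^2 + 2·4 + 2 = 42; 42−1 = 41
i=2: 41 = 2·4^2 + 2·4 + 1 (b=4); 4→5: 2·5^2 + 2·5 + 1 = 61; 61−1 = 60
i=3: 60 = 2·5^2 + 2·5 (b=5); 5→6: 2·6^2 + 2·6 = 84; 84−1 = 83
i=4: 83 = 2·6^2 + 6 + 5 (b=6); 6→7: 2·7^2 + 7 + 5 = 110; 110−1 = 109
i=5: 109 = 2·7^2 + 7 + 4 (b=7); 7→8: 2·8^2 + 8 + 4 = 140; 140−1 = 139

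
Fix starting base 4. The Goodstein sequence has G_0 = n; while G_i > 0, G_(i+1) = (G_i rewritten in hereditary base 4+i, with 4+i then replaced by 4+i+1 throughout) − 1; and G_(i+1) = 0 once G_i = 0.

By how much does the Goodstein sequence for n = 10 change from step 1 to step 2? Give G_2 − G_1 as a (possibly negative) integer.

1

step 0: 10 = 2·4 + 2; sub 5 for 4: 2·5 + 2; = 12; G_1 = 12−1 = 11
step 1: 11 = 2·5 + 1; sub 6 for 5: 2·6 + 1; = 13; G_2 = 13−1 = 12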